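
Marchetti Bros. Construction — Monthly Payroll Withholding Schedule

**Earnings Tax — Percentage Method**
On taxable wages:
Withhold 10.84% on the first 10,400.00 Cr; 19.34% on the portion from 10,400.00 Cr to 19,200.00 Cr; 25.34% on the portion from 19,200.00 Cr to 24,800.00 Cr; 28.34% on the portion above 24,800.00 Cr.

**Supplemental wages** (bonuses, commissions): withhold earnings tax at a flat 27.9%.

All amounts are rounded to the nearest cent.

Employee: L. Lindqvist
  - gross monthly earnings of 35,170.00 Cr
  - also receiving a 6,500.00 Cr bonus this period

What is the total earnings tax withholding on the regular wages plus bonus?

Earnings Tax: taxable = 35,170.00 Cr
  4,248.32 Cr + 28.34% × (35,170.00 Cr − 24,800.00 Cr) = 4,248.32 Cr + 28.34% × 10,370.00 Cr = 7,187.18 Cr
Supplemental (27.9% flat on bonus): 27.9% × 6,500.00 Cr = 1,813.50 Cr
Total earnings tax: 7,187.18 Cr + 1,813.50 Cr = 9,000.68 Cr

9,000.68 Cr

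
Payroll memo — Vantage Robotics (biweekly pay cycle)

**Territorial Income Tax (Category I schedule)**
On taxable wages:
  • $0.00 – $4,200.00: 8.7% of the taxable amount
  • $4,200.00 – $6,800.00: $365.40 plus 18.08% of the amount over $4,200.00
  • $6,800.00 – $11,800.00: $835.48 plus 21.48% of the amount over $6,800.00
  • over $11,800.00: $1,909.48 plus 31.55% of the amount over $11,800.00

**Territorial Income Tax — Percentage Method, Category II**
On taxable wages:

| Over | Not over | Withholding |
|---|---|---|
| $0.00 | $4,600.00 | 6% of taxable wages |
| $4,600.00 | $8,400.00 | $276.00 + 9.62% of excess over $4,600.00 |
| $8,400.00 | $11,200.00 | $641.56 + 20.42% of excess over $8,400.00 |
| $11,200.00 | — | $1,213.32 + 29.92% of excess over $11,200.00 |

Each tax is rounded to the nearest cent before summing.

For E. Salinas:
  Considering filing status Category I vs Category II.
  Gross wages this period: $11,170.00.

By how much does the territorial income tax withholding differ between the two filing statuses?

Territorial Income Tax (Category I): taxable = $11,170.00
  $835.48 + 21.48% × ($11,170.00 − $6,800.00) = $835.48 + 21.48% × $4,370.00 = $1,774.16
Territorial Income Tax (Category II): taxable = $11,170.00
  $641.56 + 20.42% × ($11,170.00 − $8,400.00) = $641.56 + 20.42% × $2,770.00 = $1,207.19
Difference: |$1,774.16 − $1,207.19| = $566.97 (higher under Category I)

$566.97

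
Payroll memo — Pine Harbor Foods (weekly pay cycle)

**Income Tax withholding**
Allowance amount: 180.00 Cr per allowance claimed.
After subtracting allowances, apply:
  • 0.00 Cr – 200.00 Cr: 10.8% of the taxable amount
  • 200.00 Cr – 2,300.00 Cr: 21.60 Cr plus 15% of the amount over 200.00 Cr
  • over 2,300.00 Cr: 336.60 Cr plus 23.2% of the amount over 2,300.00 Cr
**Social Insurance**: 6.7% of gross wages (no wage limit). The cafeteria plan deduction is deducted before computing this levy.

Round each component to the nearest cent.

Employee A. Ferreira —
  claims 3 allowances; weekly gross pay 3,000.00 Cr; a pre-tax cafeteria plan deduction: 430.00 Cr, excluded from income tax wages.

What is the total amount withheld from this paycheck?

468.29 Cr

Income Tax: taxable = 3,000.00 Cr − 430.00 Cr − 3×180.00 Cr = 2,030.00 Cr
  21.60 Cr + 15% × (2,030.00 Cr − 200.00 Cr) = 21.60 Cr + 15% × 1,830.00 Cr = 296.10 Cr
Social Insurance: 6.7% × 2,570.00 Cr = 172.19 Cr
Total: 296.10 Cr + 172.19 Cr = 468.29 Cr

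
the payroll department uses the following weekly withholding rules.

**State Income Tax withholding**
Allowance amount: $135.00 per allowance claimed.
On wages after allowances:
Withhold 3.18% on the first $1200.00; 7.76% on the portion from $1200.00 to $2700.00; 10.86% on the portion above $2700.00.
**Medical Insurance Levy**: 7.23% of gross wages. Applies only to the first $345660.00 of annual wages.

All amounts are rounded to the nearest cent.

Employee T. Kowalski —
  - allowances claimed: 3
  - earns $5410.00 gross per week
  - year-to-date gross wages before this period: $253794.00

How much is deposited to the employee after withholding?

State Income Tax: taxable = $5410.00 − 3×$135.00 = $5005.00
  $154.56 + 10.86% × ($5005.00 − $2700.00) = $154.56 + 10.86% × $2305.00 = $404.88
Medical Insurance Levy: 7.23% × $5410.00 = $391.14
Total withheld: $404.88 + $391.14 = $796.02
Net pay: $5410.00 − $796.02 = $4613.98

$4613.98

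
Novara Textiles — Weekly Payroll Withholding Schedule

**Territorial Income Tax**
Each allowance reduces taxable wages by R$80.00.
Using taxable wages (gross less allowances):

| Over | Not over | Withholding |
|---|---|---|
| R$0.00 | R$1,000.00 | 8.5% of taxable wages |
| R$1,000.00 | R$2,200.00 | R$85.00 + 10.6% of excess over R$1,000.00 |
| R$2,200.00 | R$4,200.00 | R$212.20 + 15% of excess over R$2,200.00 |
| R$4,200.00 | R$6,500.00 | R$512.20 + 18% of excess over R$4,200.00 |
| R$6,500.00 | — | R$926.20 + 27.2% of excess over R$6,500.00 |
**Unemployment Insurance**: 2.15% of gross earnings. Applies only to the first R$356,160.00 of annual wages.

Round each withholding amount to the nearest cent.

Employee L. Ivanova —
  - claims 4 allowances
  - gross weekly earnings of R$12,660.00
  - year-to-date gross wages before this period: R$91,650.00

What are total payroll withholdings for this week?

R$2,786.87

Territorial Income Tax: taxable = R$12,660.00 − 4×R$80.00 = R$12,340.00
  R$926.20 + 27.2% × (R$12,340.00 − R$6,500.00) = R$926.20 + 27.2% × R$5,840.00 = R$2,514.68
Unemployment Insurance: 2.15% × R$12,660.00 = R$272.19
Total: R$2,514.68 + R$272.19 = R$2,786.87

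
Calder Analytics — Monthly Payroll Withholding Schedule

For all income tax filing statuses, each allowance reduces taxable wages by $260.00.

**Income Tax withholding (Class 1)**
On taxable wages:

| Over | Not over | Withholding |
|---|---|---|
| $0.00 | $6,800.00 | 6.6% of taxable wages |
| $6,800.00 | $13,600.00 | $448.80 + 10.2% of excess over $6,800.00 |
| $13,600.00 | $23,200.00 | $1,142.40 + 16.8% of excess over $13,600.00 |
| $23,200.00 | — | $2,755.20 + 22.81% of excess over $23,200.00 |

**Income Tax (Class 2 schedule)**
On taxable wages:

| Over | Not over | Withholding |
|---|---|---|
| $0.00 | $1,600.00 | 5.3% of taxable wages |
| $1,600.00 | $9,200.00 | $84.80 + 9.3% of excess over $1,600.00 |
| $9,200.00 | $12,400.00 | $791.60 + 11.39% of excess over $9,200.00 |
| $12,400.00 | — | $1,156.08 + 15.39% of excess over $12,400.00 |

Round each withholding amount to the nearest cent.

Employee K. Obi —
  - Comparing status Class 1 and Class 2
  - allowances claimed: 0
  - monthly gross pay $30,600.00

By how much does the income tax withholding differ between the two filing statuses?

$486.08

Income Tax (Class 1): taxable = $30,600.00
  $2,755.20 + 22.81% × ($30,600.00 − $23,200.00) = $2,755.20 + 22.81% × $7,400.00 = $4,443.14
Income Tax (Class 2): taxable = $30,600.00
  $1,156.08 + 15.39% × ($30,600.00 − $12,400.00) = $1,156.08 + 15.39% × $18,200.00 = $3,957.06
Difference: |$4,443.14 − $3,957.06| = $486.08 (higher under Class 1)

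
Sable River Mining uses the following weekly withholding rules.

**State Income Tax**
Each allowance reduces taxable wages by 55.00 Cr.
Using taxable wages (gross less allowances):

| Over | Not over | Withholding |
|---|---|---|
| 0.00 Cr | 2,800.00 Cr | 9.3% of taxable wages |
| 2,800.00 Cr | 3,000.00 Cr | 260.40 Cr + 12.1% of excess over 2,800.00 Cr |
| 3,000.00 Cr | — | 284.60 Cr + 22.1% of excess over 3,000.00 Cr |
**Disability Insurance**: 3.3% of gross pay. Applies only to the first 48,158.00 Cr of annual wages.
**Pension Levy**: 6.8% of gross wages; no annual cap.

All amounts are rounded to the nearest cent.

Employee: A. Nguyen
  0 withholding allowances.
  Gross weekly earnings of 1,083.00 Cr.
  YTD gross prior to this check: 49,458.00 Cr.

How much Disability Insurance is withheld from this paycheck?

Disability Insurance: YTD 49,458.00 Cr ≥ cap 48,158.00 Cr → 0.00 Cr

0.00 Cr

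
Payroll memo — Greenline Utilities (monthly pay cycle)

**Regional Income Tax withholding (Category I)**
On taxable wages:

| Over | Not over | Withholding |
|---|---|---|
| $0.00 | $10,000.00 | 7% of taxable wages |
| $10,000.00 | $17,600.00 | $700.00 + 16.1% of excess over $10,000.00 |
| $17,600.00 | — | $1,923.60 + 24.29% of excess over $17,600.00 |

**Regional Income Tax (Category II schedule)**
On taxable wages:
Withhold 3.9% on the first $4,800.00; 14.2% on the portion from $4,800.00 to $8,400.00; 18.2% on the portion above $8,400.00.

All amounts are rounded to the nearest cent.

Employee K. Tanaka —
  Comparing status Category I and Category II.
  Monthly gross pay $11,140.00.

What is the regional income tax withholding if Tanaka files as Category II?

Regional Income Tax (Category II): taxable = $11,140.00
  $698.40 + 18.2% × ($11,140.00 − $8,400.00) = $698.40 + 18.2% × $2,740.00 = $1,197.08

$1,197.08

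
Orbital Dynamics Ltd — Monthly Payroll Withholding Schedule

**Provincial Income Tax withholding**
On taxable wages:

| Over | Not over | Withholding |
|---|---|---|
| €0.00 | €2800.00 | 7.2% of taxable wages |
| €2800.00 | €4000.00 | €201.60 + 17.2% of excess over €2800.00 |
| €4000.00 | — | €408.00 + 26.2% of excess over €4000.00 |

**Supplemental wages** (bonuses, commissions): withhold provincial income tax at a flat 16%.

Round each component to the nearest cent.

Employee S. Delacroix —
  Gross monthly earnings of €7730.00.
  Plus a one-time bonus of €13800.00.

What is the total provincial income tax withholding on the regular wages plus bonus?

€3593.26

Provincial Income Tax: taxable = €7730.00
  €408.00 + 26.2% × (€7730.00 − €4000.00) = €408.00 + 26.2% × €3730.00 = €1385.26
Supplemental (16% flat on bonus): 16% × €13800.00 = €2208.00
Total provincial income tax: €1385.26 + €2208.00 = €3593.26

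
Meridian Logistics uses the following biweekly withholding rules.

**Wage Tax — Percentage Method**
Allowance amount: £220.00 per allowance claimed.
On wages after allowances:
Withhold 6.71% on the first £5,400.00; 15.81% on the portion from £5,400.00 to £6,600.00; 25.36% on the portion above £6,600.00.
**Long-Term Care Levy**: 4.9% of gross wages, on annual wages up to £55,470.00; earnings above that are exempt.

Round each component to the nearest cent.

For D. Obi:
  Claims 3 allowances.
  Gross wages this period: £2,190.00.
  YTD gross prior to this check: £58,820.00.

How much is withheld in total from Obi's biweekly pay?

Wage Tax: taxable = £2,190.00 − 3×£220.00 = £1,530.00
  6.71% × £1,530.00 = £102.66
Long-Term Care Levy: YTD £58,820.00 ≥ cap £55,470.00 → £0.00
Total: £102.66 + £0.00 = £102.66

£102.66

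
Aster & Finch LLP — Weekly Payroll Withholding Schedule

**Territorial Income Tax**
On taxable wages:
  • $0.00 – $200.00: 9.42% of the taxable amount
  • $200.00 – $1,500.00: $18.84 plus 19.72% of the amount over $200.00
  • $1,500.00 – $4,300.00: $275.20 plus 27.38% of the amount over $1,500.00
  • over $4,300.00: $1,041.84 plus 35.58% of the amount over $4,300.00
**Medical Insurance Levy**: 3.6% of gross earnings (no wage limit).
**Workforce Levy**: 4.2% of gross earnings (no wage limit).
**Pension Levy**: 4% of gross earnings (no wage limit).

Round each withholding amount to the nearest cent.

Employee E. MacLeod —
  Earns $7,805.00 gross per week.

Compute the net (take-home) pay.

$4,595.09

Territorial Income Tax: taxable = $7,805.00
  $1,041.84 + 35.58% × ($7,805.00 − $4,300.00) = $1,041.84 + 35.58% × $3,505.00 = $2,288.92
Medical Insurance Levy: 3.6% × $7,805.00 = $280.98
Workforce Levy: 4.2% × $7,805.00 = $327.81
Pension Levy: 4% × $7,805.00 = $312.20
Total withheld: $2,288.92 + $280.98 + $327.81 + $312.20 = $3,209.91
Net pay: $7,805.00 − $3,209.91 = $4,595.09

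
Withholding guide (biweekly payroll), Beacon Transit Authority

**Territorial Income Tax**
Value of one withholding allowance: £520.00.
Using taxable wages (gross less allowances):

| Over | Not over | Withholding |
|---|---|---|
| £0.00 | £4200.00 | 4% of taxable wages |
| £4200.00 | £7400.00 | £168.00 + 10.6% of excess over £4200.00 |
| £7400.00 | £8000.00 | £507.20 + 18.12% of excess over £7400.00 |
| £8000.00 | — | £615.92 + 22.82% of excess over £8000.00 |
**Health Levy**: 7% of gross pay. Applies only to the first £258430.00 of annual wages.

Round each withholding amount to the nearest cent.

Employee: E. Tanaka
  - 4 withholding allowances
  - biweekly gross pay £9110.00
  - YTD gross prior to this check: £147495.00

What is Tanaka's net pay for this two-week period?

£8004.32

Territorial Income Tax: taxable = £9110.00 − 4×£520.00 = £7030.00
  £168.00 + 10.6% × (£7030.00 − £4200.00) = £168.00 + 10.6% × £2830.00 = £467.98
Health Levy: 7% × £9110.00 = £637.70
Total withheld: £467.98 + £637.70 = £1105.68
Net pay: £9110.00 − £1105.68 = £8004.32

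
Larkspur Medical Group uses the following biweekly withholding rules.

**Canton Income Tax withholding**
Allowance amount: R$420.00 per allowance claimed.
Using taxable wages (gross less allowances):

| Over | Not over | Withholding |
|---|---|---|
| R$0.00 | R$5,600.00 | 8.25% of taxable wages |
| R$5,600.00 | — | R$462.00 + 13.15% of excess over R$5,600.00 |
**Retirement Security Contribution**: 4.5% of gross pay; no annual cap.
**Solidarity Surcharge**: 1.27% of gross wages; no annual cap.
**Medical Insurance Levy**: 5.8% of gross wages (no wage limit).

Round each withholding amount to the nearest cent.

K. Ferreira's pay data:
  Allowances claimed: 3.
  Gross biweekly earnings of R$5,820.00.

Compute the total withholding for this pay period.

R$1,049.57

Canton Income Tax: taxable = R$5,820.00 − 3×R$420.00 = R$4,560.00
  8.25% × R$4,560.00 = R$376.20
Retirement Security Contribution: 4.5% × R$5,820.00 = R$261.90
Solidarity Surcharge: 1.27% × R$5,820.00 = R$73.91
Medical Insurance Levy: 5.8% × R$5,820.00 = R$337.56
Total: R$376.20 + R$261.90 + R$73.91 + R$337.56 = R$1,049.57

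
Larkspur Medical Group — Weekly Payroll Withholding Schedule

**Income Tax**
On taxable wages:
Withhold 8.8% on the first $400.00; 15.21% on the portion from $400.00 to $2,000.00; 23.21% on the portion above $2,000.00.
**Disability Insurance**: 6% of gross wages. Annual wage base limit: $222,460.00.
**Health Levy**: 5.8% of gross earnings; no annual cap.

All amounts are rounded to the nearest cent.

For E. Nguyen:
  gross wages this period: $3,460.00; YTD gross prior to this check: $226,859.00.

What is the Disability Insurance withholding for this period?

$0.00

Disability Insurance: YTD $226,859.00 ≥ cap $222,460.00 → $0.00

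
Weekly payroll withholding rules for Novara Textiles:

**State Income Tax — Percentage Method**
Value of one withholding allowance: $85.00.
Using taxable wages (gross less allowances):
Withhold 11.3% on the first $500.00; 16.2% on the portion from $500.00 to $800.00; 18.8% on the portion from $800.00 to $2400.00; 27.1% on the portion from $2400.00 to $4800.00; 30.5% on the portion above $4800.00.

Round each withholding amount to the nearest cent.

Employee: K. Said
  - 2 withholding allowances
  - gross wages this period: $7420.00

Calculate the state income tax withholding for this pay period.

$1803.55

State Income Tax: taxable = $7420.00 − 2×$85.00 = $7250.00
  $1056.30 + 30.5% × ($7250.00 − $4800.00) = $1056.30 + 30.5% × $2450.00 = $1803.55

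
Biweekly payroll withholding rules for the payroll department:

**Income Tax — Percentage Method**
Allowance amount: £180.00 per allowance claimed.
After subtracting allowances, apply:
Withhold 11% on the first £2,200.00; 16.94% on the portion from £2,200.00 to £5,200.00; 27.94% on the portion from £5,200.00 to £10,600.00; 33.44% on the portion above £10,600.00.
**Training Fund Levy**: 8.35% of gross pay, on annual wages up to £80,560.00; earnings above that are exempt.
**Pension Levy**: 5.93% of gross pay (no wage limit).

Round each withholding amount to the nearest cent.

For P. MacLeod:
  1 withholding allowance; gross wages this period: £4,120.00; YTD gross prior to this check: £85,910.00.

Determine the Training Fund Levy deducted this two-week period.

£0.00

Training Fund Levy: YTD £85,910.00 ≥ cap £80,560.00 → £0.00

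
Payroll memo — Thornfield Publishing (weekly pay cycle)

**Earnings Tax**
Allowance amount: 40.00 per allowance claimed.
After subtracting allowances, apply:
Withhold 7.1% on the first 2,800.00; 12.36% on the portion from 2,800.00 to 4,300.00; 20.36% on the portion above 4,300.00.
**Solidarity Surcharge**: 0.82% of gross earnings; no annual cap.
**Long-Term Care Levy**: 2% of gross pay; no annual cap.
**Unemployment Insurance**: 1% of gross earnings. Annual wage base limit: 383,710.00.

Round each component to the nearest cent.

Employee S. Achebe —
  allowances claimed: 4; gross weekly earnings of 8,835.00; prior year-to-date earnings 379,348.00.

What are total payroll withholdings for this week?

Earnings Tax: taxable = 8,835.00 − 4×40.00 = 8,675.00
  384.20 + 20.36% × (8,675.00 − 4,300.00) = 384.20 + 20.36% × 4,375.00 = 1,274.95
Solidarity Surcharge: 0.82% × 8,835.00 = 72.45
Long-Term Care Levy: 2% × 8,835.00 = 176.70
Unemployment Insurance: cap 383,710.00 − YTD 379,348.00 = 4,362.00 subject; 1% × 4,362.00 = 43.62
Total: 1,274.95 + 72.45 + 176.70 + 43.62 = 1,567.72

1,567.72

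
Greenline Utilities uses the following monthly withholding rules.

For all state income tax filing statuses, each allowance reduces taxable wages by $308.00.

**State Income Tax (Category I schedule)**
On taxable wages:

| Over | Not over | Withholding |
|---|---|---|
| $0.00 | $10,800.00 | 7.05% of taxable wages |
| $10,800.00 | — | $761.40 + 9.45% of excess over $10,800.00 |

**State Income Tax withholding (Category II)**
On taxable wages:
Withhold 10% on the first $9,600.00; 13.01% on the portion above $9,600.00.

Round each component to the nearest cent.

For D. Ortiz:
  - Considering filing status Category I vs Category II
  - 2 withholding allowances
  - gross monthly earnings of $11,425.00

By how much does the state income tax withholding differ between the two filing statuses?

State Income Tax (Category I): taxable = $11,425.00 − 2×$308.00 = $10,809.00
  $761.40 + 9.45% × ($10,809.00 − $10,800.00) = $761.40 + 9.45% × $9.00 = $762.25
State Income Tax (Category II): taxable = $11,425.00 − 2×$308.00 = $10,809.00
  $960.00 + 13.01% × ($10,809.00 − $9,600.00) = $960.00 + 13.01% × $1,209.00 = $1,117.29
Difference: |$762.25 − $1,117.29| = $355.04 (higher under Category II)

$355.04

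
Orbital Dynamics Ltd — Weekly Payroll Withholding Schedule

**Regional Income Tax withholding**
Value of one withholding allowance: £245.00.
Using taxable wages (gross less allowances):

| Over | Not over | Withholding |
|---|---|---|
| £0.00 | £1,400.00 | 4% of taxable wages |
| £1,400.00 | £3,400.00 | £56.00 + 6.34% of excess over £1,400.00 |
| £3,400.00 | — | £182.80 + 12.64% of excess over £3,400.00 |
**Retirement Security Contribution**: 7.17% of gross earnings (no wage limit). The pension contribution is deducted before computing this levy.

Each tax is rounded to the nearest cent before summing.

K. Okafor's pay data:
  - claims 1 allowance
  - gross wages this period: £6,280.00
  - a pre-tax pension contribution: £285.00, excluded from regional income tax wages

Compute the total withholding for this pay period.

Regional Income Tax: taxable = £6,280.00 − £285.00 − 1×£245.00 = £5,750.00
  £182.80 + 12.64% × (£5,750.00 − £3,400.00) = £182.80 + 12.64% × £2,350.00 = £479.84
Retirement Security Contribution: 7.17% × £5,995.00 = £429.84
Total: £479.84 + £429.84 = £909.68

£909.68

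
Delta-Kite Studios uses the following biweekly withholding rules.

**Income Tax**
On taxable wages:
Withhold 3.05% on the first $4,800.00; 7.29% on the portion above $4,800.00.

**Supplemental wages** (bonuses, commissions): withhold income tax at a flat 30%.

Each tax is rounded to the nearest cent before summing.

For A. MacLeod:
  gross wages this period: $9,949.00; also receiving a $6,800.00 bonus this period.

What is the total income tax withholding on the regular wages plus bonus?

$2,561.76

Income Tax: taxable = $9,949.00
  $146.40 + 7.29% × ($9,949.00 − $4,800.00) = $146.40 + 7.29% × $5,149.00 = $521.76
Supplemental (30% flat on bonus): 30% × $6,800.00 = $2,040.00
Total income tax: $521.76 + $2,040.00 = $2,561.76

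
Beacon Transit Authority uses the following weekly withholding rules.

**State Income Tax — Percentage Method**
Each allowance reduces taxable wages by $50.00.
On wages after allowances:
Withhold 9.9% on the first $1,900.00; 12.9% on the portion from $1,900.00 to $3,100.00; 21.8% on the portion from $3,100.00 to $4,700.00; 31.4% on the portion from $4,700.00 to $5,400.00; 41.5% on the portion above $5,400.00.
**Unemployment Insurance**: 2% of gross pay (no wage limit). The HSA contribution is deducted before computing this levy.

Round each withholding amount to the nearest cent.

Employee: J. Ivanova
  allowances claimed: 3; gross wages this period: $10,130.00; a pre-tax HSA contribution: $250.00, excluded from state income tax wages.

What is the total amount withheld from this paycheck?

State Income Tax: taxable = $10,130.00 − $250.00 − 3×$50.00 = $9,730.00
  $911.50 + 41.5% × ($9,730.00 − $5,400.00) = $911.50 + 41.5% × $4,330.00 = $2,708.45
Unemployment Insurance: 2% × $9,880.00 = $197.60
Total: $2,708.45 + $197.60 = $2,906.05

$2,906.05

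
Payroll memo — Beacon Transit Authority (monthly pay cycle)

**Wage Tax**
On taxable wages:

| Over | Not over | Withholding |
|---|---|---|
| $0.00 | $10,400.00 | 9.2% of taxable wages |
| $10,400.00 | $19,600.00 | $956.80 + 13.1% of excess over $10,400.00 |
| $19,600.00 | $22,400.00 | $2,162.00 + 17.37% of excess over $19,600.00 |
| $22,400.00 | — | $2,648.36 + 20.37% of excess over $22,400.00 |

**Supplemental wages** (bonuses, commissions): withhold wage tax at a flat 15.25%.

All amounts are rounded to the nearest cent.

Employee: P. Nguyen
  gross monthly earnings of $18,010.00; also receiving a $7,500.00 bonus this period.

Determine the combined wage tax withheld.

Wage Tax: taxable = $18,010.00
  $956.80 + 13.1% × ($18,010.00 − $10,400.00) = $956.80 + 13.1% × $7,610.00 = $1,953.71
Supplemental (15.25% flat on bonus): 15.25% × $7,500.00 = $1,143.75
Total wage tax: $1,953.71 + $1,143.75 = $3,097.46

$3,097.46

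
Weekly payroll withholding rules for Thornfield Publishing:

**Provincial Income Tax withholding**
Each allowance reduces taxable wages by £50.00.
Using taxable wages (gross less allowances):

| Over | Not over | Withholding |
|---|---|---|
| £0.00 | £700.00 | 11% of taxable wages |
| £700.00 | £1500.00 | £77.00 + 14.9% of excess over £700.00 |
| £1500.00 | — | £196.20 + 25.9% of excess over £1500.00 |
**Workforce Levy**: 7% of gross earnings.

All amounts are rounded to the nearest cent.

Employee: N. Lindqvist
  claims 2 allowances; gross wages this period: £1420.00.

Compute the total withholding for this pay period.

£268.78

Provincial Income Tax: taxable = £1420.00 − 2×£50.00 = £1320.00
  £77.00 + 14.9% × (£1320.00 − £700.00) = £77.00 + 14.9% × £620.00 = £169.38
Workforce Levy: 7% × £1420.00 = £99.40
Total: £169.38 + £99.40 = £268.78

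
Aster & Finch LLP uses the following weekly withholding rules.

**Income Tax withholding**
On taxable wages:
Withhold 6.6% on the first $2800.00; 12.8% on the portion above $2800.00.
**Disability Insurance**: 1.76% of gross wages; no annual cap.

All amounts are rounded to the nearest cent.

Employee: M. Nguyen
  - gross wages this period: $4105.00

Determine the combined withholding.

$424.09

Income Tax: taxable = $4105.00
  $184.80 + 12.8% × ($4105.00 − $2800.00) = $184.80 + 12.8% × $1305.00 = $351.84
Disability Insurance: 1.76% × $4105.00 = $72.25
Total: $351.84 + $72.25 = $424.09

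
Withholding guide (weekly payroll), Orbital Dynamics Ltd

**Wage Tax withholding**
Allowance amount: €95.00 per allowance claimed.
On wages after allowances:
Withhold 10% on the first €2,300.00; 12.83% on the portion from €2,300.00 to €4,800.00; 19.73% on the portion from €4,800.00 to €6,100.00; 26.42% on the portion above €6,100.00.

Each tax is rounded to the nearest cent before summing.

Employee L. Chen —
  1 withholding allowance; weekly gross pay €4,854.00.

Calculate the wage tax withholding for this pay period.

Wage Tax: taxable = €4,854.00 − 1×€95.00 = €4,759.00
  €230.00 + 12.83% × (€4,759.00 − €2,300.00) = €230.00 + 12.83% × €2,459.00 = €545.49

€545.49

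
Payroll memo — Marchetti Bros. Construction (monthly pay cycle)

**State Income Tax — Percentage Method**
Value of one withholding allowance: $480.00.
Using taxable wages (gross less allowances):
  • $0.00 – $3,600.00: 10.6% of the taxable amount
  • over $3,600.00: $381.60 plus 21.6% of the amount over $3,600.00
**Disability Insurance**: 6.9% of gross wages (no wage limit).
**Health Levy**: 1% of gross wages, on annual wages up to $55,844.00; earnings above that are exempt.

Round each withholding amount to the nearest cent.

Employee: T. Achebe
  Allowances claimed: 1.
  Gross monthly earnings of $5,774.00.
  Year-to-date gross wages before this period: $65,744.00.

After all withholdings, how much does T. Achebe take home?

State Income Tax: taxable = $5,774.00 − 1×$480.00 = $5,294.00
  $381.60 + 21.6% × ($5,294.00 − $3,600.00) = $381.60 + 21.6% × $1,694.00 = $747.50
Disability Insurance: 6.9% × $5,774.00 = $398.41
Health Levy: YTD $65,744.00 ≥ cap $55,844.00 → $0.00
Total withheld: $747.50 + $398.41 + $0.00 = $1,145.91
Net pay: $5,774.00 − $1,145.91 = $4,628.09

$4,628.09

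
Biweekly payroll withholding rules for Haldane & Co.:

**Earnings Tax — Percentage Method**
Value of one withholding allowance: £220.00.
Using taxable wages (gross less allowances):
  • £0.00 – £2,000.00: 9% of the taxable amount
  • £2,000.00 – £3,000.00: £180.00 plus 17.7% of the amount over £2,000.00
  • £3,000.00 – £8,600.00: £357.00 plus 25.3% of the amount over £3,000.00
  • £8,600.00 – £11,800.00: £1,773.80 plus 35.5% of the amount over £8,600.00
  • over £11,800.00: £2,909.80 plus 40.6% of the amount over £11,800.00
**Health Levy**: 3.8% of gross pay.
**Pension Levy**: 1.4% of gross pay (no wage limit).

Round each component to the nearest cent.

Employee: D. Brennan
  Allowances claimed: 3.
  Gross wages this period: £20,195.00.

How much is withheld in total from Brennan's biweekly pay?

Earnings Tax: taxable = £20,195.00 − 3×£220.00 = £19,535.00
  £2,909.80 + 40.6% × (£19,535.00 − £11,800.00) = £2,909.80 + 40.6% × £7,735.00 = £6,050.21
Health Levy: 3.8% × £20,195.00 = £767.41
Pension Levy: 1.4% × £20,195.00 = £282.73
Total: £6,050.21 + £767.41 + £282.73 = £7,100.35

£7,100.35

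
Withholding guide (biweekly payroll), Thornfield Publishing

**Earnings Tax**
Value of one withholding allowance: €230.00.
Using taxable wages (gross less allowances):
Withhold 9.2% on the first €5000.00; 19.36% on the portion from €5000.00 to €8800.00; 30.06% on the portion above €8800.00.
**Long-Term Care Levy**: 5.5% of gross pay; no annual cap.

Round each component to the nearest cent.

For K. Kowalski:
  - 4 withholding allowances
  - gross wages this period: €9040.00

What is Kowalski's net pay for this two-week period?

Earnings Tax: taxable = €9040.00 − 4×€230.00 = €8120.00
  €460.00 + 19.36% × (€8120.00 − €5000.00) = €460.00 + 19.36% × €3120.00 = €1064.03
Long-Term Care Levy: 5.5% × €9040.00 = €497.20
Total withheld: €1064.03 + €497.20 = €1561.23
Net pay: €9040.00 − €1561.23 = €7478.77

€7478.77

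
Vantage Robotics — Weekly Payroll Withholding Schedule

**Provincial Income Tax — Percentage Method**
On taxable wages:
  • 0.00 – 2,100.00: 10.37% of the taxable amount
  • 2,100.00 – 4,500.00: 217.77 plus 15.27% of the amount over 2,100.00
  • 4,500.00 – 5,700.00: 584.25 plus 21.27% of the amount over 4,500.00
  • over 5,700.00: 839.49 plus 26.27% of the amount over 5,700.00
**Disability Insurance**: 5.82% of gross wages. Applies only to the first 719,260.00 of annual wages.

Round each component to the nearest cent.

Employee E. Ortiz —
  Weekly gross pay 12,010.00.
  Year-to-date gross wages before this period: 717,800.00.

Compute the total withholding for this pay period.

Provincial Income Tax: taxable = 12,010.00
  839.49 + 26.27% × (12,010.00 − 5,700.00) = 839.49 + 26.27% × 6,310.00 = 2,497.13
Disability Insurance: cap 719,260.00 − YTD 717,800.00 = 1,460.00 subject; 5.82% × 1,460.00 = 84.97
Total: 2,497.13 + 84.97 = 2,582.10

2,582.10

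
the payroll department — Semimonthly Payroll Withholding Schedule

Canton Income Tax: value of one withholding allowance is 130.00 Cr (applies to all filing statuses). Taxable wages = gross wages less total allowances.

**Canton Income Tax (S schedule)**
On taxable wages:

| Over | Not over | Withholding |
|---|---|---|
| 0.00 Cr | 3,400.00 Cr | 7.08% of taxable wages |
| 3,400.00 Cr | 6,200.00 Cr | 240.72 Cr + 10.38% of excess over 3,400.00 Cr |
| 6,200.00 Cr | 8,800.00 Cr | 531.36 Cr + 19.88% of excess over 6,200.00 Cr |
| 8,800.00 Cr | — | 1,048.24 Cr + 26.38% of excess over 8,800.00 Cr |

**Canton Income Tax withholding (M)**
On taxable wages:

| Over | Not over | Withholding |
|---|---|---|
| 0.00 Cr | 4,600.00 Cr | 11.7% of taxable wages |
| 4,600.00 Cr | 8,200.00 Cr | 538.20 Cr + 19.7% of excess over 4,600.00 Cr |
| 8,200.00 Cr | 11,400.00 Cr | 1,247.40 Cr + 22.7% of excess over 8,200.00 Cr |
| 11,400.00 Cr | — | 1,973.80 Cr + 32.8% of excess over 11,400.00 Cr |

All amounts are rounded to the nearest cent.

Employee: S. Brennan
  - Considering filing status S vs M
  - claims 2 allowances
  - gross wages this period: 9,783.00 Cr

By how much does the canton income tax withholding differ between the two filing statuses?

Canton Income Tax (S): taxable = 9,783.00 Cr − 2×130.00 Cr = 9,523.00 Cr
  1,048.24 Cr + 26.38% × (9,523.00 Cr − 8,800.00 Cr) = 1,048.24 Cr + 26.38% × 723.00 Cr = 1,238.97 Cr
Canton Income Tax (M): taxable = 9,783.00 Cr − 2×130.00 Cr = 9,523.00 Cr
  1,247.40 Cr + 22.7% × (9,523.00 Cr − 8,200.00 Cr) = 1,247.40 Cr + 22.7% × 1,323.00 Cr = 1,547.72 Cr
Difference: |1,238.97 Cr − 1,547.72 Cr| = 308.75 Cr (higher under M)

308.75 Cr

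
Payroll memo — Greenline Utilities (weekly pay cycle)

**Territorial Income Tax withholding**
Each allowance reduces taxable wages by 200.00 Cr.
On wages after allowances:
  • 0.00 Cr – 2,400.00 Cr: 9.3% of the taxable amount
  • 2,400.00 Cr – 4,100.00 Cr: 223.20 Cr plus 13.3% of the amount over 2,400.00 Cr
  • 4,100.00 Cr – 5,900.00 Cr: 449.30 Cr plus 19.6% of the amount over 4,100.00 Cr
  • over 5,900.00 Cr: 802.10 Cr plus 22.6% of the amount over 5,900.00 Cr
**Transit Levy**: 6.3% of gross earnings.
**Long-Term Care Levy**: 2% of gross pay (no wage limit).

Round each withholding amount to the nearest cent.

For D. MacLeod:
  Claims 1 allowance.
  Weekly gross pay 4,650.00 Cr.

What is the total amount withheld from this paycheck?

Territorial Income Tax: taxable = 4,650.00 Cr − 1×200.00 Cr = 4,450.00 Cr
  449.30 Cr + 19.6% × (4,450.00 Cr − 4,100.00 Cr) = 449.30 Cr + 19.6% × 350.00 Cr = 517.90 Cr
Transit Levy: 6.3% × 4,650.00 Cr = 292.95 Cr
Long-Term Care Levy: 2% × 4,650.00 Cr = 93.00 Cr
Total: 517.90 Cr + 292.95 Cr + 93.00 Cr = 903.85 Cr

903.85 Cr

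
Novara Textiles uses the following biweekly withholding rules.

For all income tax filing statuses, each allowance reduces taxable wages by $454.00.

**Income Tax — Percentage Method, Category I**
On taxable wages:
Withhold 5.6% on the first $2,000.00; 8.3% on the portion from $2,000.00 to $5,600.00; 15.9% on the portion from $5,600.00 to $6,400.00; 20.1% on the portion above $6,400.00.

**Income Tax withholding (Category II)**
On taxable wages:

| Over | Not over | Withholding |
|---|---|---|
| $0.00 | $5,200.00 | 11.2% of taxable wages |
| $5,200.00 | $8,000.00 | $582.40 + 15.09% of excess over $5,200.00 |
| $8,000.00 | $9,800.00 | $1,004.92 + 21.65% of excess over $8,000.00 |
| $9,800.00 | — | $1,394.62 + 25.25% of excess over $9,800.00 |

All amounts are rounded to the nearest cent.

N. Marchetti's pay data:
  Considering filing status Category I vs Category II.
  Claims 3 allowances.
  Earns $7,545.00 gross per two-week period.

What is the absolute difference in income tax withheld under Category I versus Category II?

$227.23

Income Tax (Category I): taxable = $7,545.00 − 3×$454.00 = $6,183.00
  $410.80 + 15.9% × ($6,183.00 − $5,600.00) = $410.80 + 15.9% × $583.00 = $503.50
Income Tax (Category II): taxable = $7,545.00 − 3×$454.00 = $6,183.00
  $582.40 + 15.09% × ($6,183.00 − $5,200.00) = $582.40 + 15.09% × $983.00 = $730.73
Difference: |$503.50 − $730.73| = $227.23 (higher under Category II)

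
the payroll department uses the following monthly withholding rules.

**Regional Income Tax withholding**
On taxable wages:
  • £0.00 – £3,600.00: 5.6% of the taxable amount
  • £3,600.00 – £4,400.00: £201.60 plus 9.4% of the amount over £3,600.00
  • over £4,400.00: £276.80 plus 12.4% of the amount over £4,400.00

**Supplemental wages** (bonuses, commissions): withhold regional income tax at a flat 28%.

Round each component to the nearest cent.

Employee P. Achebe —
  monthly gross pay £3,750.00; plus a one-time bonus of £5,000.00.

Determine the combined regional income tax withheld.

£1,615.70

Regional Income Tax: taxable = £3,750.00
  £201.60 + 9.4% × (£3,750.00 − £3,600.00) = £201.60 + 9.4% × £150.00 = £215.70
Supplemental (28% flat on bonus): 28% × £5,000.00 = £1,400.00
Total regional income tax: £215.70 + £1,400.00 = £1,615.70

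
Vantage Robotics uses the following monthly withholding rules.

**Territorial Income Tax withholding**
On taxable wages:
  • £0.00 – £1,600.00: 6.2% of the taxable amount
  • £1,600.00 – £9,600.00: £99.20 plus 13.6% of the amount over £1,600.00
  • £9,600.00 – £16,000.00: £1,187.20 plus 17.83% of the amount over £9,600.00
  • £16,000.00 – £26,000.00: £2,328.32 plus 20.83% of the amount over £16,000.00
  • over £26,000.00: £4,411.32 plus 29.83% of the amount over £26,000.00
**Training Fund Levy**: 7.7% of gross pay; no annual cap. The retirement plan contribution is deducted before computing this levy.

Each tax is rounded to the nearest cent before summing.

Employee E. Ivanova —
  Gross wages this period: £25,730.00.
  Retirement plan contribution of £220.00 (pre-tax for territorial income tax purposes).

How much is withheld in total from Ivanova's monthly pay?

£6,273.52

Territorial Income Tax: taxable = £25,730.00 − £220.00 = £25,510.00
  £2,328.32 + 20.83% × (£25,510.00 − £16,000.00) = £2,328.32 + 20.83% × £9,510.00 = £4,309.25
Training Fund Levy: 7.7% × £25,510.00 = £1,964.27
Total: £4,309.25 + £1,964.27 = £6,273.52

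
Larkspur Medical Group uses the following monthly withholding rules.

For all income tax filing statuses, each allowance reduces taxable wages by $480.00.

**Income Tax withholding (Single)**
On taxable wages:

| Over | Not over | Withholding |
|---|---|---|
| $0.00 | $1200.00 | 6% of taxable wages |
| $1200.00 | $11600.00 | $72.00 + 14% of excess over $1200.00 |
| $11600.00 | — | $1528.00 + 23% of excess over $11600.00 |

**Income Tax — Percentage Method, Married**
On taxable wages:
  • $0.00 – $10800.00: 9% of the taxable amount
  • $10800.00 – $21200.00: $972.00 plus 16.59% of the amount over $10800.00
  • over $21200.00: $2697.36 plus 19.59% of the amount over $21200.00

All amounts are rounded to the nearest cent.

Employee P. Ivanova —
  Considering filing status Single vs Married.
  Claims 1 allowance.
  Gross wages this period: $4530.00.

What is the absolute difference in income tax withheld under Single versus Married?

$106.50

Income Tax (Single): taxable = $4530.00 − 1×$480.00 = $4050.00
  $72.00 + 14% × ($4050.00 − $1200.00) = $72.00 + 14% × $2850.00 = $471.00
Income Tax (Married): taxable = $4530.00 − 1×$480.00 = $4050.00
  9% × $4050.00 = $364.50
Difference: |$471.00 − $364.50| = $106.50 (higher under Single)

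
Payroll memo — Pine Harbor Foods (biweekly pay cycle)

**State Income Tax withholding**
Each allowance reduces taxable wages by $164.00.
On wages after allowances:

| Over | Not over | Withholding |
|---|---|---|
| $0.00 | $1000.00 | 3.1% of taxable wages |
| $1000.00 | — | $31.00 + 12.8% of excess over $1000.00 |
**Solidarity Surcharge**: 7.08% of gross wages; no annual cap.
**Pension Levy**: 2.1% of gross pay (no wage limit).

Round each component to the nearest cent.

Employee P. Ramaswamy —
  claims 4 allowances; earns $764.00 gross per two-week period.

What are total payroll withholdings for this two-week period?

$73.48

State Income Tax: taxable = $764.00 − 4×$164.00 = $108.00
  3.1% × $108.00 = $3.35
Solidarity Surcharge: 7.08% × $764.00 = $54.09
Pension Levy: 2.1% × $764.00 = $16.04
Total: $3.35 + $54.09 + $16.04 = $73.48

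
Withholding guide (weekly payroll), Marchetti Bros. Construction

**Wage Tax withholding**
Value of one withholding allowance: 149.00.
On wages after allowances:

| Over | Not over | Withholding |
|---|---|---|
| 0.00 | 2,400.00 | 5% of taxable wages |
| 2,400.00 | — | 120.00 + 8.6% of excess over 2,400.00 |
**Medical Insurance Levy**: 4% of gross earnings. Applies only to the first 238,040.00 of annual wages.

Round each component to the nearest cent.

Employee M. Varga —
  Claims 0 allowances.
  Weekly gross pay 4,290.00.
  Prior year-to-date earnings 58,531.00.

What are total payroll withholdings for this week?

454.14

Wage Tax: taxable = 4,290.00
  120.00 + 8.6% × (4,290.00 − 2,400.00) = 120.00 + 8.6% × 1,890.00 = 282.54
Medical Insurance Levy: 4% × 4,290.00 = 171.60
Total: 282.54 + 171.60 = 454.14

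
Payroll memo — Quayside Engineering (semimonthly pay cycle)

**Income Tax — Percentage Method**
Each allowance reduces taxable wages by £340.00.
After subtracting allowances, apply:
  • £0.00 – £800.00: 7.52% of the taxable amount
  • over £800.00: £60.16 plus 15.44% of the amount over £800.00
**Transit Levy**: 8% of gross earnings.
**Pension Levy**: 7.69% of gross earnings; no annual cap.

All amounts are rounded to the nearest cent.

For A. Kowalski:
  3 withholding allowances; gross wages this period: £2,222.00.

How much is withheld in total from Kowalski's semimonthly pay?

£470.86

Income Tax: taxable = £2,222.00 − 3×£340.00 = £1,202.00
  £60.16 + 15.44% × (£1,202.00 − £800.00) = £60.16 + 15.44% × £402.00 = £122.23
Transit Levy: 8% × £2,222.00 = £177.76
Pension Levy: 7.69% × £2,222.00 = £170.87
Total: £122.23 + £177.76 + £170.87 = £470.86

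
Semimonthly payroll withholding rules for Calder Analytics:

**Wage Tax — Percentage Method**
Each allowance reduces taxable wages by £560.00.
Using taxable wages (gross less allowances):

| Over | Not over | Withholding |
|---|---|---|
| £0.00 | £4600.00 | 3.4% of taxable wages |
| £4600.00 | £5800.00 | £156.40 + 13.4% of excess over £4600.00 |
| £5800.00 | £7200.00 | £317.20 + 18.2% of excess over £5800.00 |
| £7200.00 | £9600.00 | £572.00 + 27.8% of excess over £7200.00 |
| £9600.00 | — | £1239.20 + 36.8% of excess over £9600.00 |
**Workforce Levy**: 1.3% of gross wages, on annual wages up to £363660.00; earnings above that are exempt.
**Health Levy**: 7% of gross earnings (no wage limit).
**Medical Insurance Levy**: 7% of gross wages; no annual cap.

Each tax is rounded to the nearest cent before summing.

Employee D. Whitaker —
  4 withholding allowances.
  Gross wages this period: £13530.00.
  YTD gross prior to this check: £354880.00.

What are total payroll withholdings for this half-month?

£3869.46

Wage Tax: taxable = £13530.00 − 4×£560.00 = £11290.00
  £1239.20 + 36.8% × (£11290.00 − £9600.00) = £1239.20 + 36.8% × £1690.00 = £1861.12
Workforce Levy: cap £363660.00 − YTD £354880.00 = £8780.00 subject; 1.3% × £8780.00 = £114.14
Health Levy: 7% × £13530.00 = £947.10
Medical Insurance Levy: 7% × £13530.00 = £947.10
Total: £1861.12 + £114.14 + £947.10 + £947.10 = £3869.46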